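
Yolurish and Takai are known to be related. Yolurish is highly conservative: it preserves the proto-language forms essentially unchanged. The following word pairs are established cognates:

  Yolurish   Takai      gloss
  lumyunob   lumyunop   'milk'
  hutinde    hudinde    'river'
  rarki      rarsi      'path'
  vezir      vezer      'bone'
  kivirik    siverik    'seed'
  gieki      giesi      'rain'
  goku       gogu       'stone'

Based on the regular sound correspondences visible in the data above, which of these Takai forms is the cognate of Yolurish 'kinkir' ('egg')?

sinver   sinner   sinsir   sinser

sinser

kivirik ~ siverik — Yolurish k corresponds to Takai s word-initially before a front vowel.
rarki ~ rarsi — Yolurish k corresponds to Takai s after a consonant, before a front vowel.
vezir ~ vezer, kivirik ~ siverik — Yolurish i corresponds to Takai e after a consonant, before r.
Applying these to Yolurish 'kinkir':
  kinkir → sinkir   (k→s word-initially before a front vowel)
  sinkir → sinsir   (k→s after a consonant, before a front vowel)
  sinsir → sinser   (i→e after a consonant, before r)
So the Takai cognate is 'sinser'.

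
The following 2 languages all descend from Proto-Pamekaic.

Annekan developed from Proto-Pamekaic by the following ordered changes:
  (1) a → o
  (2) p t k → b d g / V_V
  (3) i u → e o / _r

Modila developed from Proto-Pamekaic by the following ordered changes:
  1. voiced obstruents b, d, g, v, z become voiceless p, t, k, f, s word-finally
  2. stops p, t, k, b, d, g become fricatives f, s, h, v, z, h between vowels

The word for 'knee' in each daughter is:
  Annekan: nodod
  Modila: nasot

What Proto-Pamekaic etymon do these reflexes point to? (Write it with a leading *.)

Position 2: Annekan has o, Modila has a. Modila preserves a here (none of its changes turn any other segment into a), so the proto-segment is *a.
Position 3: Annekan has d, Modila has s. Taking the neighbouring segments as reconstructed: Annekan d could go back to *t or *d; Modila s could go back to *t or *s — the one source consistent with every daughter is *t.
Position 5: Annekan has d, Modila has t. Taking the neighbouring segments as reconstructed: Annekan d can only go back to *d; Modila t could go back to *t or *d — the one source consistent with every daughter is *d.
This points to *natod. Verify forward in each daughter:
Annekan: start from *natod.
  rule 1 (vowel merger): natod → notod
  rule 2 (intervocalic voicing): notod → nodod
  rule 3: no change — nodod
  ⇒ Annekan nodod
Modila: *natod
  natod → natot   [final devoicing]
  natot → nasot   [intervocalic lenition]
  giving Modila nasot.
*natod is the unique common source.

*natod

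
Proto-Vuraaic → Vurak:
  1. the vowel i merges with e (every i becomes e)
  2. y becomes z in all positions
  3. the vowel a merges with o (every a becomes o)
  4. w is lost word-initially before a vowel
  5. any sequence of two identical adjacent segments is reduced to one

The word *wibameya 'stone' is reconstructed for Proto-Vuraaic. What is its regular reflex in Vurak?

ebomezo

Vurak: *wibameya > webameya > webameza > webomezo > ebomezo  (by vowel merger, unconditioned shift, vowel merger, glide loss)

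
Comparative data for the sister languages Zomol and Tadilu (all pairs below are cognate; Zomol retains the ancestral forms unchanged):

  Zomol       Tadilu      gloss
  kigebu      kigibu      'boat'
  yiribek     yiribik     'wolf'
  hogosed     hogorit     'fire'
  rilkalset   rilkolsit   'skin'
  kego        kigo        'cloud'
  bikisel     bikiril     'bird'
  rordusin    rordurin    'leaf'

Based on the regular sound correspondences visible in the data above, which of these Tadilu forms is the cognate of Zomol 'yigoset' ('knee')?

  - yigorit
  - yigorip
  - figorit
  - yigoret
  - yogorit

hogosed ~ hogorit, bikisel ~ bikiril — Zomol s corresponds to Tadilu r between vowels (before a front vowel).
yiribek ~ yiribik, hogosed ~ hogorit — Zomol e corresponds to Tadilu i after a consonant, before a consonant other than r, m, n, p, b, f, v.
Applying these to Zomol 'yigoset':
  yigoset → yigoret   (s→r between vowels (before a front vowel))
  yigoret → yigorit   (e→i after a consonant, before a consonant other than r, m, n, p, b, f, v)
So the Tadilu cognate is 'yigorit'.

yigorit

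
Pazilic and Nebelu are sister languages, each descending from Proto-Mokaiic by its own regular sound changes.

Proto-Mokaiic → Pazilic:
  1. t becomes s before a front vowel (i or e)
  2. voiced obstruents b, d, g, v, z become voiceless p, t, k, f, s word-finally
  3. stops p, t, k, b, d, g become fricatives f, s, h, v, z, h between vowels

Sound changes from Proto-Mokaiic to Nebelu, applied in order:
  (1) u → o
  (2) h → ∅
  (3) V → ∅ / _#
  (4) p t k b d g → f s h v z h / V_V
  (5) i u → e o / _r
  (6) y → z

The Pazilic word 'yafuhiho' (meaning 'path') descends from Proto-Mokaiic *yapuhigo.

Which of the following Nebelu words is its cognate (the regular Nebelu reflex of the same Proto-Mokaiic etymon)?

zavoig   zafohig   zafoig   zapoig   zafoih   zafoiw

zafoig

Nebelu: start from *yapuhigo.
  rule 1 (vowel merger): yapuhigo → yapohigo
  rule 2 (h-loss): yapohigo → yapoigo
  rule 3 (apocope): yapoigo → yapoig
  rule 4 (intervocalic lenition): yapoig → yafoig
  rule 5: no change — yafoig
  rule 6 (unconditioned shift): yafoig → zafoig
  ⇒ Nebelu zafoig
Among the options, 'zafoig' alone shows every Nebelu change applied in order.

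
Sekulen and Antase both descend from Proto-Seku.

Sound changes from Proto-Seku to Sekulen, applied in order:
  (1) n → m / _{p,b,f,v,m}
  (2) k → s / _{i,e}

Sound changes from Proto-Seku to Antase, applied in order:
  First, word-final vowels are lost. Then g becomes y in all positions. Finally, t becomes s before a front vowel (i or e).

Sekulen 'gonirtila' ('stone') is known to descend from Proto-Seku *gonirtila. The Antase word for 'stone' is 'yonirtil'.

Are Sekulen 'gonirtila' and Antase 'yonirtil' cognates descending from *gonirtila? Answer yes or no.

Derive the expected Antase reflex of *gonirtila:
Antase: *gonirtila
  gonirtila → gonirtil   [apocope]
  gonirtil → yonirtil   [unconditioned shift]
  yonirtil → yonirsil   [palatalisation]
  giving Antase yonirsil.
The regular Antase reflex would be 'yonirsil', but the attested form is 'yonirtil'. The correspondence is irregular, so they are not cognates (the Antase form has a different source).

no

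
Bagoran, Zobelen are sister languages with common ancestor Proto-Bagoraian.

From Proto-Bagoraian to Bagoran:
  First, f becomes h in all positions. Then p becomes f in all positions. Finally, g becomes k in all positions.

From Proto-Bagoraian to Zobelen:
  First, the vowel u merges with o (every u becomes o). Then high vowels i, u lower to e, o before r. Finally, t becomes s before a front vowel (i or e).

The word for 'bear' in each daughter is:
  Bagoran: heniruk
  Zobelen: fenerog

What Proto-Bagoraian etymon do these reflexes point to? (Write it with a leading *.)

*fenirug

Position 7: Bagoran has k, Zobelen has g. Zobelen preserves g here (none of its changes turn any other segment into g), so the proto-segment is *g.
Position 6: Bagoran has u, Zobelen has o. Bagoran preserves u here (none of its changes turn any other segment into u), so the proto-segment is *u.
Position 4: Bagoran has i, Zobelen has e. Bagoran preserves i here (none of its changes turn any other segment into i), so the proto-segment is *i.
Verify the candidate proto-form against each daughter:
Bagoran: *fenirug > henirug > heniruk  (by unconditioned shift, unconditioned shift)
Zobelen: *fenirug > fenirog > fenerog  (by vowel merger, pre-rhotic lowering)
*fenirug is the unique common source.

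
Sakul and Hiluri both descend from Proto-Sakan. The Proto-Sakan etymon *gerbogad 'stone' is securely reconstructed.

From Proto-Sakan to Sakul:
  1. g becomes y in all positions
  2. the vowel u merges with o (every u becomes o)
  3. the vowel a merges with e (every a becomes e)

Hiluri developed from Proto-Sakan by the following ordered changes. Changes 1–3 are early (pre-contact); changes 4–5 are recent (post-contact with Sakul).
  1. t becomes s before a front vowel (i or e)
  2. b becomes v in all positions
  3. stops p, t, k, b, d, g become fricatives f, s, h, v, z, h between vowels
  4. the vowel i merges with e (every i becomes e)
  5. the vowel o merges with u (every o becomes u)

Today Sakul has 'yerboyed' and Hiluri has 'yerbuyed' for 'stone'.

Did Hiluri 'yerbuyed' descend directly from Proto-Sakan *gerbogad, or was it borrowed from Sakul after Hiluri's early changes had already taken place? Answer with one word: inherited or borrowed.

If inherited, *gerbogad would pass through all of Hiluri's changes:
Hiluri: *gerbogad > gervogad > gervohad > gervuhad  (by unconditioned shift, intervocalic lenition, vowel merger)
If borrowed from Sakul 'yerboyed' after the early changes, it would undergo only the recent ones:
  rule 4 (vowel merger): no change (yerboyed)
  rule 5 (vowel merger): yerboyed → yerbuyed
  ⇒ as a loan: yerbuyed
Hiluri 'yerbuyed' matches the loan outcome 'yerbuyed', not the inherited 'gervuhad' — it skipped the early Hiluri changes, so it was borrowed from Sakul.

borrowed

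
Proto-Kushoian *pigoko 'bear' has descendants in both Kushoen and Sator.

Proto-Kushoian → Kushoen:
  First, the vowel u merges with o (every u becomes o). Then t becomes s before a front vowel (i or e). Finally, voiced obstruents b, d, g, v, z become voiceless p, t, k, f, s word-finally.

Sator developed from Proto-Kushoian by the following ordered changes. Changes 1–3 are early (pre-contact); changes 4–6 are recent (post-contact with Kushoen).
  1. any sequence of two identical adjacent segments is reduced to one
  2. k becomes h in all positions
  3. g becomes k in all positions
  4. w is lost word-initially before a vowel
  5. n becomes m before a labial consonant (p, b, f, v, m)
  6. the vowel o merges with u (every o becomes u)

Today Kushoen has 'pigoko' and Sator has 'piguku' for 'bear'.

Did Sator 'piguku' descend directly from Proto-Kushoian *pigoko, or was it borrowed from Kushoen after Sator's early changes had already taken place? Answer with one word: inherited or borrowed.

borrowed

If inherited, *pigoko would pass through all of Sator's changes:
Sator: *pigoko > pigoho > pikoho > pikuhu  (by unconditioned shift, unconditioned shift, vowel merger)
If borrowed from Kushoen 'pigoko' after the early changes, it would undergo only the recent ones:
  rule 4 (glide loss): no change (pigoko)
  rule 5 (nasal place assimilation): no change (pigoko)
  rule 6 (vowel merger): pigoko → piguku
  ⇒ as a loan: piguku
Sator 'piguku' matches the loan outcome 'piguku', not the inherited 'pikuhu' — it skipped the early Sator changes, so it was borrowed from Kushoen.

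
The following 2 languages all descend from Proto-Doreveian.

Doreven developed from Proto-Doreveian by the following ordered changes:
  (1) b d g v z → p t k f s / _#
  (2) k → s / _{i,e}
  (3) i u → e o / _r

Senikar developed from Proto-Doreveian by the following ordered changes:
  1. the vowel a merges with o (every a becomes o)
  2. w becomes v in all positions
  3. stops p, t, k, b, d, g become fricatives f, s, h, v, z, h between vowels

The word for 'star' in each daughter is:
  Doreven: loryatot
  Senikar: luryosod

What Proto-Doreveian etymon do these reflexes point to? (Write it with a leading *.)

*luryatod

Position 6: Doreven has t, Senikar has s. Taking the neighbouring segments as reconstructed: Doreven t can only go back to *t; Senikar s could go back to *t or *s — the one source consistent with every daughter is *t.
Position 2: Doreven has o, Senikar has u. Senikar preserves u here (none of its changes turn any other segment into u), so the proto-segment is *u.
Verify the candidate proto-form against each daughter:
Doreven: *luryatod
  luryatod → luryatot   [final devoicing]
  luryatot (rule 2 does not apply)
  luryatot → loryatot   [pre-rhotic lowering]
  giving Doreven loryatot.
Senikar: *luryatod > luryotod > luryosod  (by vowel merger, intervocalic lenition)
Only *luryatod yields all of Doreven loryatot, Senikar luryosod.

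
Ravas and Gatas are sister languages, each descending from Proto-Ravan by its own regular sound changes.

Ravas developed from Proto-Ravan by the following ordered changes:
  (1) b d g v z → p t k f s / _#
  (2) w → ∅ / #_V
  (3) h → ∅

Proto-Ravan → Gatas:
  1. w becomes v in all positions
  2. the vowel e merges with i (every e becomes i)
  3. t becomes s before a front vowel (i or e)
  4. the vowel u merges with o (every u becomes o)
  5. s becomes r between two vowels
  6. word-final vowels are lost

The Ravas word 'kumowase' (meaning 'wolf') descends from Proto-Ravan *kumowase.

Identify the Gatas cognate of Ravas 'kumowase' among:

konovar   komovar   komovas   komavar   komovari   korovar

komovar

Gatas: start from *kumowase.
  rule 1 (unconditioned shift): kumowase → kumovase
  rule 2 (vowel merger): kumovase → kumovasi
  rule 3: no change — kumovasi
  rule 4 (vowel merger): kumovasi → komovasi
  rule 5 (rhotacism): komovasi → komovari
  rule 6 (apocope): komovari → komovar
  ⇒ Gatas komovar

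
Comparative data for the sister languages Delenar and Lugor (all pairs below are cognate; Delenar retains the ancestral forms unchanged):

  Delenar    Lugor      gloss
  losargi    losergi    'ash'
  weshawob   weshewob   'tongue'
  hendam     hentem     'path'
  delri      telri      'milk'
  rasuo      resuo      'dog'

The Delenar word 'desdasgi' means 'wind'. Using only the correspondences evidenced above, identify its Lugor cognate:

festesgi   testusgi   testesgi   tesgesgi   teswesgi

testesgi

delri ~ telri — Delenar d corresponds to Lugor t word-initially before a front vowel.
hendam ~ hentem — Delenar d corresponds to Lugor t after a consonant, before a back vowel.
weshawob ~ weshewob, rasuo ~ resuo — Delenar a corresponds to Lugor e after a consonant, before a consonant other than r, m, n, p, b, f, v.
Applying these to Delenar 'desdasgi':
  desdasgi → tesdasgi   (d→t word-initially before a front vowel)
  tesdasgi → testasgi   (d→t after a consonant, before a back vowel)
  testasgi → testesgi   (a→e after a consonant, before a consonant other than r, m, n, p, b, f, v)
So the Lugor cognate is 'testesgi'.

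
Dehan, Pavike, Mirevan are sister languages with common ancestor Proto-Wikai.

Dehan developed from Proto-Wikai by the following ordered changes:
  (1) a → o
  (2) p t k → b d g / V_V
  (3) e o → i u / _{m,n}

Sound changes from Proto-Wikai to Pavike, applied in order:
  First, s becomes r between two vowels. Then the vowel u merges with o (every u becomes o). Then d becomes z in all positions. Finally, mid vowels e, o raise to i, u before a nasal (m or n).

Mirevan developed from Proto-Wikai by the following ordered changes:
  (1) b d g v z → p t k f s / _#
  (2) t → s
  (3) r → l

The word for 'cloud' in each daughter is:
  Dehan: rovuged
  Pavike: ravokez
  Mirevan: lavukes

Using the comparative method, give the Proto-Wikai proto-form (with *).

*ravuked

Position 2: Dehan has o, Pavike has a, Mirevan has a. Pavike preserves a here (none of its changes turn any other segment into a), so the proto-segment is *a.
Position 5: Dehan has g, Pavike has k, Mirevan has k. Pavike preserves k here (none of its changes turn any other segment into k), so the proto-segment is *k.
This points to *ravuked. Verify forward in each daughter:
Dehan: start from *ravuked.
  rule 1 (vowel merger): ravuked → rovuked
  rule 2 (intervocalic voicing): rovuked → rovuged
  rule 3: no change — rovuged
  ⇒ Dehan rovuged
Pavike: start from *ravuked.
  rule 1: no change — ravuked
  rule 2 (vowel merger): ravuked → ravoked
  rule 3 (unconditioned shift): ravoked → ravokez
  rule 4: no change — ravokez
  ⇒ Pavike ravokez
Mirevan: start from *ravuked.
  rule 1 (final devoicing): ravuked → ravuket
  rule 2 (unconditioned shift): ravuket → ravukes
  rule 3 (unconditioned shift): ravukes → lavukes
  ⇒ Mirevan lavukes
*ravuked is the unique common source.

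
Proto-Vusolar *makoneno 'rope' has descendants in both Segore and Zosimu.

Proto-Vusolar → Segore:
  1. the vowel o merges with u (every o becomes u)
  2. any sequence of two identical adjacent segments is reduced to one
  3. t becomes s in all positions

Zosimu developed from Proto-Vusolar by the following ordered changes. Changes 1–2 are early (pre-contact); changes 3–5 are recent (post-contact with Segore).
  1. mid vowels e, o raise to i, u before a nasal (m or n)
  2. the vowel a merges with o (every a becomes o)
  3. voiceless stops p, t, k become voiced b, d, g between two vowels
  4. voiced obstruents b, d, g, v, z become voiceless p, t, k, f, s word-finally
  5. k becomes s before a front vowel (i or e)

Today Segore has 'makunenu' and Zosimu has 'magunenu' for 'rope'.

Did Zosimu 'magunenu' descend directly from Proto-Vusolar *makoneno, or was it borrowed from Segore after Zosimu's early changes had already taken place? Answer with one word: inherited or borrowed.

If inherited, *makoneno would pass through all of Zosimu's changes:
Zosimu: *makoneno
  makoneno → makunino   [pre-nasal raising]
  makunino → mokunino   [vowel merger]
  mokunino → mogunino   [intervocalic voicing]
  mogunino (rule 4 does not apply)
  mogunino (rule 5 does not apply)
  giving Zosimu mogunino.
If borrowed from Segore 'makunenu' after the early changes, it would undergo only the recent ones:
  rule 3 (intervocalic voicing): makunenu → magunenu
  rule 4 (final devoicing): no change (magunenu)
  rule 5 (palatalisation): no change (magunenu)
  ⇒ as a loan: magunenu
Zosimu 'magunenu' matches the loan outcome 'magunenu', not the inherited 'mogunino' — it skipped the early Zosimu changes, so it was borrowed from Segore.

borrowed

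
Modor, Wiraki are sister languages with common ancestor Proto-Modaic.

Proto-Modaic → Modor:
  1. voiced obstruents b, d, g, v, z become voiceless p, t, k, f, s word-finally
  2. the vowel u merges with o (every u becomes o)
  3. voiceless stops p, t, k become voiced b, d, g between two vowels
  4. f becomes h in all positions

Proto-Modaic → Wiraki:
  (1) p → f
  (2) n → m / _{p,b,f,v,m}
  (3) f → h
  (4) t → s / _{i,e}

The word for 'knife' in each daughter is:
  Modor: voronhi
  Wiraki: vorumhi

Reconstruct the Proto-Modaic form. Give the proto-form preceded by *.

Position 4: Modor has o, Wiraki has u. Wiraki preserves u here (none of its changes turn any other segment into u), so the proto-segment is *u.
Position 6: Modor has h, Wiraki has h. Taking the neighbouring segments as reconstructed: Modor h could go back to *f or *h; Wiraki h could go back to *p or *f — the one source consistent with every daughter is *f.
Position 5: Modor has n, Wiraki has m. Modor preserves n here (none of its changes turn any other segment into n), so the proto-segment is *n.
Continuing position by position gives *vorunfi; check it forward:
Modor: start from *vorunfi.
  rule 1: no change — vorunfi
  rule 2 (vowel merger): vorunfi → voronfi
  rule 3: no change — voronfi
  rule 4 (unconditioned shift): voronfi → voronhi
  ⇒ Modor voronhi
Wiraki: *vorunfi
  vorunfi (rule 1 does not apply)
  vorunfi → vorumfi   [nasal place assimilation]
  vorumfi → vorumhi   [unconditioned shift]
  vorumhi (rule 4 does not apply)
  giving Wiraki vorumhi.
No other proto-form is consistent with every reflex, so the reconstruction is *vorunfi.

*vorunfi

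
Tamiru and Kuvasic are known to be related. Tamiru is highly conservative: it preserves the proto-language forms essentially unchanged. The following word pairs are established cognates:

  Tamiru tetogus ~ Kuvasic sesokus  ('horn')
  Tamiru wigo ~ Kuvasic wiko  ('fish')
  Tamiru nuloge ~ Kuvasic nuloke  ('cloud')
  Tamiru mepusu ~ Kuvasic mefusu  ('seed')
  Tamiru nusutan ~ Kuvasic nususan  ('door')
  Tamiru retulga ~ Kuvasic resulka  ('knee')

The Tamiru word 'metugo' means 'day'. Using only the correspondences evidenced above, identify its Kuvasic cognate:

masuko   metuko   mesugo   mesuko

retulga ~ resulka — Tamiru t corresponds to Kuvasic s between vowels (before a back vowel).
wigo ~ wiko — Tamiru g corresponds to Kuvasic k between vowels (before a back vowel).
Applying these to Tamiru 'metugo':
  metugo → mesugo   (t→s between vowels (before a back vowel))
  mesugo → mesuko   (g→k between vowels (before a back vowel))
So the Kuvasic cognate is 'mesuko'.

mesuko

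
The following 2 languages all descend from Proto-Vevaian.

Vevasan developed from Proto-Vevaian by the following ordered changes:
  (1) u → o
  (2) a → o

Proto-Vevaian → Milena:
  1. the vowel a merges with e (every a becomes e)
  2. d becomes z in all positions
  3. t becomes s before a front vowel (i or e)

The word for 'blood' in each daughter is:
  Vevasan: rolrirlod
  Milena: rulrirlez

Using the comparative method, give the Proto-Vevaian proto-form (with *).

*rulrirlad

Position 8: Vevasan has o, Milena has e. Taking the neighbouring segments as reconstructed: Vevasan o could go back to *a or *o or *u; Milena e could go back to *a or *e — the one source consistent with every daughter is *a.
Position 9: Vevasan has d, Milena has z. Vevasan preserves d here (none of its changes turn any other segment into d), so the proto-segment is *d.
Position 2: Vevasan has o, Milena has u. Milena preserves u here (none of its changes turn any other segment into u), so the proto-segment is *u.
Verify the candidate proto-form against each daughter:
Vevasan: *rulrirlad > rolrirlad > rolrirlod  (by vowel merger, vowel merger)
Milena: *rulrirlad
  rulrirlad → rulrirled   [vowel merger]
  rulrirled → rulrirlez   [unconditioned shift]
  rulrirlez (rule 3 does not apply)
  giving Milena rulrirlez.
No other proto-form is consistent with every reflex, so the reconstruction is *rulrirlad.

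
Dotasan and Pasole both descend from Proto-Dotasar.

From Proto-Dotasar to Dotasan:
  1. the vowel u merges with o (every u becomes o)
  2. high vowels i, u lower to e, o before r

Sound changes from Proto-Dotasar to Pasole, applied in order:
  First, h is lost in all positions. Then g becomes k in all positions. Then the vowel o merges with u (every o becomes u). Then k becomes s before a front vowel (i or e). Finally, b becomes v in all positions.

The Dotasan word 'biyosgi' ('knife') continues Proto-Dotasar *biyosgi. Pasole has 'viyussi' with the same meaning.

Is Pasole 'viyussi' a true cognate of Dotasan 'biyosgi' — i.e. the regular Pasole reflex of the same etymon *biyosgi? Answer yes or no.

yes

Derive the expected Pasole reflex of *biyosgi:
Pasole: start from *biyosgi.
  rule 1: no change — biyosgi
  rule 2 (unconditioned shift): biyosgi → biyoski
  rule 3 (vowel merger): biyoski → biyuski
  rule 4 (palatalisation): biyuski → biyussi
  rule 5 (unconditioned shift): biyussi → viyussi
  ⇒ Pasole viyussi
Pasole 'viyussi' matches the regular reflex exactly, so the pair is cognate.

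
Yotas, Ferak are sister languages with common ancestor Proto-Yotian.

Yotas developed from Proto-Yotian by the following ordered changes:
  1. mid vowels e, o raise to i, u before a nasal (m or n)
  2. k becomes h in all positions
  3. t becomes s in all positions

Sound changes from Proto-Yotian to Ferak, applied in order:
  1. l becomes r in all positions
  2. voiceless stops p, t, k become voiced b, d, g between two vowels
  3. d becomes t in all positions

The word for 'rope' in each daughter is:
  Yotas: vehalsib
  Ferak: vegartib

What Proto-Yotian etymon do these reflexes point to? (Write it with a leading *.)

*vekaltib

Position 5: Yotas has l, Ferak has r. Yotas preserves l here (none of its changes turn any other segment into l), so the proto-segment is *l.
Position 6: Yotas has s, Ferak has t. Taking the neighbouring segments as reconstructed: Yotas s could go back to *t or *s; Ferak t could go back to *t or *d — the one source consistent with every daughter is *t.
Continuing position by position gives *vekaltib; check it forward:
Yotas: *vekaltib > vehaltib > vehalsib  (by unconditioned shift, unconditioned shift)
Ferak: *vekaltib > vekartib > vegartib  (by unconditioned shift, intervocalic voicing)
Only *vekaltib yields all of Yotas vehalsib, Ferak vegartib.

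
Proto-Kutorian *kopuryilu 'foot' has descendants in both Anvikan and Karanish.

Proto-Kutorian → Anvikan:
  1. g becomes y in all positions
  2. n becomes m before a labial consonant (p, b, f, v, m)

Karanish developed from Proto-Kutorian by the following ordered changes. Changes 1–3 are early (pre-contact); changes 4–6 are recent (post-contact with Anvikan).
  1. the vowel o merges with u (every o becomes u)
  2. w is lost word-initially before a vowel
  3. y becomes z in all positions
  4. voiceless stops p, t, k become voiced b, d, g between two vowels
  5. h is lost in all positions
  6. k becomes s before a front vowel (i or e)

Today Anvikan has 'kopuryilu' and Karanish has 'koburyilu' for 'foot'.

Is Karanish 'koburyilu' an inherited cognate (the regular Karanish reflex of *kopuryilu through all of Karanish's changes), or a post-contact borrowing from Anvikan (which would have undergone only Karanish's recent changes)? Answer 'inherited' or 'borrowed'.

borrowed

If inherited, *kopuryilu would pass through all of Karanish's changes:
Karanish: start from *kopuryilu.
  rule 1 (vowel merger): kopuryilu → kupuryilu
  rule 2: no change — kupuryilu
  rule 3 (unconditioned shift): kupuryilu → kupurzilu
  rule 4 (intervocalic voicing): kupurzilu → kuburzilu
  rule 5: no change — kuburzilu
  rule 6: no change — kuburzilu
  ⇒ Karanish kuburzilu
If borrowed from Anvikan 'kopuryilu' after the early changes, it would undergo only the recent ones:
  rule 4 (intervocalic voicing): kopuryilu → koburyilu
  rule 5 (h-loss): no change (koburyilu)
  rule 6 (palatalisation): no change (koburyilu)
  ⇒ as a loan: koburyilu
Karanish 'koburyilu' matches the loan outcome 'koburyilu', not the inherited 'kuburzilu' — it skipped the early Karanish changes, so it was borrowed from Anvikan.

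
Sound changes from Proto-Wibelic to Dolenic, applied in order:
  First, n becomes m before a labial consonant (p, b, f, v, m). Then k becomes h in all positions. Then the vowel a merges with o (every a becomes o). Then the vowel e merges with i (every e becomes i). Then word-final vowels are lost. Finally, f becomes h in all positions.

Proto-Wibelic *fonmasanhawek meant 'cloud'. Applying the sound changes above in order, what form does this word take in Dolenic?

Dolenic: *fonmasanhawek
  fonmasanhawek → fommasanhawek   [nasal place assimilation]
  fommasanhawek → fommasanhaweh   [unconditioned shift]
  fommasanhaweh → fommosonhoweh   [vowel merger]
  fommosonhoweh → fommosonhowih   [vowel merger]
  fommosonhowih (rule 5 does not apply)
  fommosonhowih → hommosonhowih   [unconditioned shift]
  giving Dolenic hommosonhowih.

hommosonhowih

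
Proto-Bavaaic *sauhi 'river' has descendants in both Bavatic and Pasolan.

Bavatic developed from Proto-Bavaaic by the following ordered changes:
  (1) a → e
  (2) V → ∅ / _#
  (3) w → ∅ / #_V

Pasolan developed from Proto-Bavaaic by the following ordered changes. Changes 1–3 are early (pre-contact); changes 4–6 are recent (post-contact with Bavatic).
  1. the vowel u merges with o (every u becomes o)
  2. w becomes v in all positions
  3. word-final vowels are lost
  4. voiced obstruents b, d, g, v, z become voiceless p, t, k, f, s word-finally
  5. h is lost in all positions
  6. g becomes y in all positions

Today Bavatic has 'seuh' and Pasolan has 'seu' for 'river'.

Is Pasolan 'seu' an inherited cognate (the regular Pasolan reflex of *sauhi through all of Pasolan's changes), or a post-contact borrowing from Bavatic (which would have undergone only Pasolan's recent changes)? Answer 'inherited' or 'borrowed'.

If inherited, *sauhi would pass through all of Pasolan's changes:
Pasolan: start from *sauhi.
  rule 1 (vowel merger): sauhi → saohi
  rule 2: no change — saohi
  rule 3 (apocope): saohi → saoh
  rule 4: no change — saoh
  rule 5 (h-loss): saoh → sao
  rule 6: no change — sao
  ⇒ Pasolan sao
If borrowed from Bavatic 'seuh' after the early changes, it would undergo only the recent ones:
  rule 4 (final devoicing): no change (seuh)
  rule 5 (h-loss): seuh → seu
  rule 6 (unconditioned shift): no change (seu)
  ⇒ as a loan: seu
Pasolan 'seu' matches the loan outcome 'seu', not the inherited 'sao' — it skipped the early Pasolan changes, so it was borrowed from Bavatic.

borrowed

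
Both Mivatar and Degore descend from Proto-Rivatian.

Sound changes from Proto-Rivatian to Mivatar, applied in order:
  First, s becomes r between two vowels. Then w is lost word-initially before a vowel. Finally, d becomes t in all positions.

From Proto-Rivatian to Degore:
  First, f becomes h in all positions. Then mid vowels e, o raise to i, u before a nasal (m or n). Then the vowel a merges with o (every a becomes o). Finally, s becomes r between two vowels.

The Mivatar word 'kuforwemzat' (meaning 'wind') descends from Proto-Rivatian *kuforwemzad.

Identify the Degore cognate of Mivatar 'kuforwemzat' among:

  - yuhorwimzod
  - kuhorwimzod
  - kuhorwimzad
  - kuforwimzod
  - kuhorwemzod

Degore: *kuforwemzad > kuhorwemzad > kuhorwimzad > kuhorwimzod  (by unconditioned shift, pre-nasal raising, vowel merger)
Only 'kuhorwimzod' matches the regular Degore development of *kuforwemzad.

kuhorwimzod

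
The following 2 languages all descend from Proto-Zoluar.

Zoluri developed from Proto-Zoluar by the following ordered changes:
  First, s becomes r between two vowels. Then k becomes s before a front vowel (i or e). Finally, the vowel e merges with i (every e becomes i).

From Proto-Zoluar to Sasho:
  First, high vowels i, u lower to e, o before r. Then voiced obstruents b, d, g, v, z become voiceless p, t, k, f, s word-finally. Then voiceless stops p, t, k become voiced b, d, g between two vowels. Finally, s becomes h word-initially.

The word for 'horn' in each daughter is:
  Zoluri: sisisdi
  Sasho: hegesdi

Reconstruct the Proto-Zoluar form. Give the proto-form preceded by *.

Position 4: Zoluri has i, Sasho has e. Taking the neighbouring segments as reconstructed: Zoluri i could go back to *e or *i; Sasho e can only go back to *e — the one source consistent with every daughter is *e.
Position 1: Zoluri has s, Sasho has h. Taking the neighbouring segments as reconstructed: Zoluri s could go back to *k or *s; Sasho h could go back to *s or *h — the one source consistent with every daughter is *s.
Position 3: Zoluri has s, Sasho has g. Taking the neighbouring segments as reconstructed: Zoluri s can only go back to *k; Sasho g could go back to *k or *g — the one source consistent with every daughter is *k.
Continuing position by position gives *sekesdi; check it forward:
Zoluri: *sekesdi > sesesdi > sisisdi  (by palatalisation, vowel merger)
Sasho: *sekesdi
  sekesdi (rule 1 does not apply)
  sekesdi (rule 2 does not apply)
  sekesdi → segesdi   [intervocalic voicing]
  segesdi → hegesdi   [debuccalisation]
  giving Sasho hegesdi.
*sekesdi is the unique common source.

*sekesdi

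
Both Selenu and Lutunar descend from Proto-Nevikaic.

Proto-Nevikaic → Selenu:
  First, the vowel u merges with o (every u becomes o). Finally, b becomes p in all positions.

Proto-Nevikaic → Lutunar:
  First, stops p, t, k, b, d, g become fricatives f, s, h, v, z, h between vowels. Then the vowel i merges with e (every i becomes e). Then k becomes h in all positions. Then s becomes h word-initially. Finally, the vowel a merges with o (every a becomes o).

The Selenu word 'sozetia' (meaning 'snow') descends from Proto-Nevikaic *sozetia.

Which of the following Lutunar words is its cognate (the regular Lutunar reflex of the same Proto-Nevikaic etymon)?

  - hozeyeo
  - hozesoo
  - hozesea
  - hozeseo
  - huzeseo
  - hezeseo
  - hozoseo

Lutunar: start from *sozetia.
  rule 1 (intervocalic lenition): sozetia → sozesia
  rule 2 (vowel merger): sozesia → sozesea
  rule 3: no change — sozesea
  rule 4 (debuccalisation): sozesea → hozesea
  rule 5 (vowel merger): hozesea → hozeseo
  ⇒ Lutunar hozeseo
The other candidates each miss or misapply at least one Lutunar change.

hozeseo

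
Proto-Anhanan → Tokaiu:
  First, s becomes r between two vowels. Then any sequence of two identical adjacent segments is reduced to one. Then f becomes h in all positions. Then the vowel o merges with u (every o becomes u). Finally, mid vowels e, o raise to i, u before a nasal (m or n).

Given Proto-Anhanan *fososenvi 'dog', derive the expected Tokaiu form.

Tokaiu: *fososenvi > fororenvi > hororenvi > hururenvi > hururinvi  (by rhotacism, unconditioned shift, vowel merger, pre-nasal raising)

hururinvi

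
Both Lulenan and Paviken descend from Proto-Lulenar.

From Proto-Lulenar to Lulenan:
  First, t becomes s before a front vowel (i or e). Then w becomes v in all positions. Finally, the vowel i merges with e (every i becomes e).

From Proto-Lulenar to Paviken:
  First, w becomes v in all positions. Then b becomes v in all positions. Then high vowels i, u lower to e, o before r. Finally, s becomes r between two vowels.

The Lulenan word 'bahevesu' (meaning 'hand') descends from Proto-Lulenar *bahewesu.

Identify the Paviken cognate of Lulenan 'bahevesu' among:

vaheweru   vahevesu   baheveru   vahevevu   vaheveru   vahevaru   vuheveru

Paviken: *bahewesu > bahevesu > vahevesu > vaheveru  (by unconditioned shift, unconditioned shift, rhotacism)
Among the options, 'vaheveru' alone shows every Paviken change applied in order.

vaheveru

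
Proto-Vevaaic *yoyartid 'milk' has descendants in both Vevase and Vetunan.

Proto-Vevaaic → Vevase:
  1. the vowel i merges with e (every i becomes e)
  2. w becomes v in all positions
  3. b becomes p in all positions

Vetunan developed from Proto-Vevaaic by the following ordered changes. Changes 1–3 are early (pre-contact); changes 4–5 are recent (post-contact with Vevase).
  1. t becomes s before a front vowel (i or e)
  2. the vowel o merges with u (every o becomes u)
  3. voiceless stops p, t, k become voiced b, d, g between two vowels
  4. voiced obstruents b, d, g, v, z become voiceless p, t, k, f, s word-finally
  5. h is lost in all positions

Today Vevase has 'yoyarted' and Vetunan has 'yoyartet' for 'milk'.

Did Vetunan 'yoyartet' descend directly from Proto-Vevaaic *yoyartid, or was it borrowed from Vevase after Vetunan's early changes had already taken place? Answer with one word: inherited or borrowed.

borrowed

If inherited, *yoyartid would pass through all of Vetunan's changes:
Vetunan: *yoyartid > yoyarsid > yuyarsid > yuyarsit  (by palatalisation, vowel merger, final devoicing)
If borrowed from Vevase 'yoyarted' after the early changes, it would undergo only the recent ones:
  rule 4 (final devoicing): yoyarted → yoyartet
  rule 5 (h-loss): no change (yoyartet)
  ⇒ as a loan: yoyartet
Vetunan 'yoyartet' matches the loan outcome 'yoyartet', not the inherited 'yuyarsit' — it skipped the early Vetunan changes, so it was borrowed from Vevase.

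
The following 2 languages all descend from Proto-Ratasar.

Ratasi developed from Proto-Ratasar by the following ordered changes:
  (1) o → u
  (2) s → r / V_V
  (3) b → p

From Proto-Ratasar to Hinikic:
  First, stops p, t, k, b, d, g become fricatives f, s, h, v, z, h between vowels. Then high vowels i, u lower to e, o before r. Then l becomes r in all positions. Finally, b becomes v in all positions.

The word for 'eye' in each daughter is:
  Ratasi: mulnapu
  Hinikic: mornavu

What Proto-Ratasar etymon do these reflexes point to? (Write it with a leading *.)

*molnabu

Position 2: Ratasi has u, Hinikic has o. Taking the neighbouring segments as reconstructed: Ratasi u could go back to *o or *u; Hinikic o can only go back to *o — the one source consistent with every daughter is *o.
Position 3: Ratasi has l, Hinikic has r. Ratasi preserves l here (none of its changes turn any other segment into l), so the proto-segment is *l.
Position 6: Ratasi has p, Hinikic has v. Taking the neighbouring segments as reconstructed: Ratasi p could go back to *p or *b; Hinikic v could go back to *b or *v — the one source consistent with every daughter is *b.
This points to *molnabu. Verify forward in each daughter:
Ratasi: start from *molnabu.
  rule 1 (vowel merger): molnabu → mulnabu
  rule 2: no change — mulnabu
  rule 3 (unconditioned shift): mulnabu → mulnapu
  ⇒ Ratasi mulnapu
Hinikic: *molnabu
  molnabu → molnavu   [intervocalic lenition]
  molnavu (rule 2 does not apply)
  molnavu → mornavu   [unconditioned shift]
  mornavu (rule 4 does not apply)
  giving Hinikic mornavu.
No other proto-form is consistent with every reflex, so the reconstruction is *molnabu.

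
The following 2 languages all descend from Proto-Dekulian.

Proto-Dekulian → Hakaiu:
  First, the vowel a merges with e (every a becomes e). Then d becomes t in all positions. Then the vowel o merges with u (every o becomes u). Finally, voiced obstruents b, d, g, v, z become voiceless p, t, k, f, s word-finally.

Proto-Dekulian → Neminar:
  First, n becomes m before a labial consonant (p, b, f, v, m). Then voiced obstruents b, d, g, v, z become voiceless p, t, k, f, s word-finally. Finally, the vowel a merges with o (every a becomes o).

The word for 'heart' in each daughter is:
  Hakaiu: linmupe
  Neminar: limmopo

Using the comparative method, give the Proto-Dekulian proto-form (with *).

Position 5: Hakaiu has u, Neminar has o. Taking the neighbouring segments as reconstructed: Hakaiu u could go back to *o or *u; Neminar o could go back to *a or *o — the one source consistent with every daughter is *o.
Position 7: Hakaiu has e, Neminar has o. Taking the neighbouring segments as reconstructed: Hakaiu e could go back to *a or *e; Neminar o could go back to *a or *o — the one source consistent with every daughter is *a.
Continuing position by position gives *linmopa; check it forward:
Hakaiu: *linmopa > linmope > linmupe  (by vowel merger, vowel merger)
Neminar: start from *linmopa.
  rule 1 (nasal place assimilation): linmopa → limmopa
  rule 2: no change — limmopa
  rule 3 (vowel merger): limmopa → limmopo
  ⇒ Neminar limmopo
*linmopa is the unique common source.

*linmopa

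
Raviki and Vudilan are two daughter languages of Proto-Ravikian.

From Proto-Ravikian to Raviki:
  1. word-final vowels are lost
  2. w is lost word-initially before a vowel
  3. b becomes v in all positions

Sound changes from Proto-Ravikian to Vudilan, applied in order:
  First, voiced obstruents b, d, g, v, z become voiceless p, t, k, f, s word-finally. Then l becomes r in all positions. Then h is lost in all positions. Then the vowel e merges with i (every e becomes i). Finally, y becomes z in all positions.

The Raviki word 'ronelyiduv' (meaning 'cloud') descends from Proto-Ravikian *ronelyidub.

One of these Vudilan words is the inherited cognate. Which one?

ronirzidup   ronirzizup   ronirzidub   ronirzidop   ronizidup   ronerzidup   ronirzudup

ronirzidup

Vudilan: *ronelyidub > ronelyidup > roneryidup > roniryidup > ronirzidup  (by final devoicing, unconditioned shift, vowel merger, unconditioned shift)
The other candidates each miss or misapply at least one Vudilan change.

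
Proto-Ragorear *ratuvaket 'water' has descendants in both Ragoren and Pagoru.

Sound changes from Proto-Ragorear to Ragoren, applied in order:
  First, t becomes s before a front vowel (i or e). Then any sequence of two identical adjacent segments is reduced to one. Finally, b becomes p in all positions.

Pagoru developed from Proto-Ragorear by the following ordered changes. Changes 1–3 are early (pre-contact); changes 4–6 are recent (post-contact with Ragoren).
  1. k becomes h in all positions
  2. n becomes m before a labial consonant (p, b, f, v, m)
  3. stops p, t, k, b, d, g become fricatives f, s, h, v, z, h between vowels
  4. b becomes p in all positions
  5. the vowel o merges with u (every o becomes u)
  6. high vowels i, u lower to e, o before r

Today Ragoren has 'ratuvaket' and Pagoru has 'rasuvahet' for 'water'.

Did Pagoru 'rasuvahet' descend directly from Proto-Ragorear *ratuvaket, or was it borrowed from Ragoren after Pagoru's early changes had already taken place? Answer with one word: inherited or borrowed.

inherited

If inherited, *ratuvaket would pass through all of Pagoru's changes:
Pagoru: *ratuvaket
  ratuvaket → ratuvahet   [unconditioned shift]
  ratuvahet (rule 2 does not apply)
  ratuvahet → rasuvahet   [intervocalic lenition]
  rasuvahet (rule 4 does not apply)
  rasuvahet (rule 5 does not apply)
  rasuvahet (rule 6 does not apply)
  giving Pagoru rasuvahet.
If borrowed from Ragoren 'ratuvaket' after the early changes, it would undergo only the recent ones:
  rule 4 (unconditioned shift): no change (ratuvaket)
  rule 5 (vowel merger): no change (ratuvaket)
  rule 6 (pre-rhotic lowering): no change (ratuvaket)
  ⇒ as a loan: ratuvaket
Pagoru 'rasuvahet' matches the inherited outcome exactly, so it is an inherited cognate, not a loan.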